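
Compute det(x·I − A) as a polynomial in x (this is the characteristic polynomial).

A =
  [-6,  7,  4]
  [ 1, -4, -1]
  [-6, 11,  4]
x^3 + 6*x^2 + 12*x + 8

Expanding det(x·I − A) (e.g. by cofactor expansion or by noting that A is similar to its Jordan form J, which has the same characteristic polynomial as A) gives
  χ_A(x) = x^3 + 6*x^2 + 12*x + 8
which factors as (x + 2)^3. The eigenvalues (with algebraic multiplicities) are λ = -2 with multiplicity 3.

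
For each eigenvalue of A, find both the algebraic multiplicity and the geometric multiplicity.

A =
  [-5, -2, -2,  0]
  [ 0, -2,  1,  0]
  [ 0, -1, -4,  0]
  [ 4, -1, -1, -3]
λ = -5: alg = 1, geom = 1; λ = -3: alg = 3, geom = 2

Step 1 — factor the characteristic polynomial to read off the algebraic multiplicities:
  χ_A(x) = (x + 3)^3*(x + 5)

Step 2 — compute geometric multiplicities via the rank-nullity identity g(λ) = n − rank(A − λI):
  rank(A − (-5)·I) = 3, so dim ker(A − (-5)·I) = n − 3 = 1
  rank(A − (-3)·I) = 2, so dim ker(A − (-3)·I) = n − 2 = 2

Summary:
  λ = -5: algebraic multiplicity = 1, geometric multiplicity = 1
  λ = -3: algebraic multiplicity = 3, geometric multiplicity = 2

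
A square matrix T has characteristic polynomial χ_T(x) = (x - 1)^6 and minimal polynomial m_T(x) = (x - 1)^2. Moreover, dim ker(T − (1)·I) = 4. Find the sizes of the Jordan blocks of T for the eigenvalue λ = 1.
Block sizes for λ = 1: [2, 2, 1, 1]

Step 1 — from the characteristic polynomial, algebraic multiplicity of λ = 1 is 6. From dim ker(T − (1)·I) = 4, there are exactly 4 Jordan blocks for λ = 1.
Step 2 — from the minimal polynomial, the factor (x − 1)^2 tells us the largest block for λ = 1 has size 2.
Step 3 — with total size 6, 4 blocks, and largest block 2, the block sizes (in nonincreasing order) are [2, 2, 1, 1].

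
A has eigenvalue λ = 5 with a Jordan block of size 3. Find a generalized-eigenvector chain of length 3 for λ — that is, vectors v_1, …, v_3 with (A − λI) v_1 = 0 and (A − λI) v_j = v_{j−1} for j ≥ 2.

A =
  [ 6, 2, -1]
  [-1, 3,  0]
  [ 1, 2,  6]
A Jordan chain for λ = 5 of length 3:
v_1 = (-2, 1, 0)ᵀ
v_2 = (1, -1, 1)ᵀ
v_3 = (1, 0, 0)ᵀ

Let N = A − (5)·I. We want v_3 with N^3 v_3 = 0 but N^2 v_3 ≠ 0; then v_{j-1} := N · v_j for j = 3, …, 2.

Pick v_3 = (1, 0, 0)ᵀ.
Then v_2 = N · v_3 = (1, -1, 1)ᵀ.
Then v_1 = N · v_2 = (-2, 1, 0)ᵀ.

Sanity check: (A − (5)·I) v_1 = (0, 0, 0)ᵀ = 0. ✓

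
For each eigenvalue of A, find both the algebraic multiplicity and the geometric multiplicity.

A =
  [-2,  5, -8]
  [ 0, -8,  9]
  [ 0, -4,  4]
λ = -2: alg = 3, geom = 1

Step 1 — factor the characteristic polynomial to read off the algebraic multiplicities:
  χ_A(x) = (x + 2)^3

Step 2 — compute geometric multiplicities via the rank-nullity identity g(λ) = n − rank(A − λI):
  rank(A − (-2)·I) = 2, so dim ker(A − (-2)·I) = n − 2 = 1

Summary:
  λ = -2: algebraic multiplicity = 3, geometric multiplicity = 1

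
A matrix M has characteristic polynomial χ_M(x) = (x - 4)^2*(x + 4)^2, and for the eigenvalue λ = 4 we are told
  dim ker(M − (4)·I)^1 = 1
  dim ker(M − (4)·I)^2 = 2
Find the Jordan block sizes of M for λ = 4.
Block sizes for λ = 4: [2]

From the dimensions of kernels of powers, the number of Jordan blocks of size at least j is d_j − d_{j−1} where d_j = dim ker(N^j) (with d_0 = 0). Computing the differences gives [1, 1].
The number of blocks of size exactly k is (#blocks of size ≥ k) − (#blocks of size ≥ k + 1), so the partition is: 1 block(s) of size 2.
In nonincreasing order the block sizes are [2].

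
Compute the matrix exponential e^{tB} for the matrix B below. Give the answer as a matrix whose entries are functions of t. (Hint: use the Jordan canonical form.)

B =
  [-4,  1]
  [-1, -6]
e^{tB} =
  [t*exp(-5*t) + exp(-5*t), t*exp(-5*t)]
  [-t*exp(-5*t), -t*exp(-5*t) + exp(-5*t)]

Strategy: write B = P · J · P⁻¹ where J is a Jordan canonical form, so e^{tB} = P · e^{tJ} · P⁻¹, and e^{tJ} can be computed block-by-block.

B has Jordan form
J =
  [-5,  1]
  [ 0, -5]
(up to reordering of blocks).

Per-block formulas:
  For a 2×2 Jordan block J_2(-5): exp(t · J_2(-5)) = e^(-5t)·(I + t·N), where N is the 2×2 nilpotent shift.

After assembling e^{tJ} and conjugating by P, we get:

e^{tB} =
  [t*exp(-5*t) + exp(-5*t), t*exp(-5*t)]
  [-t*exp(-5*t), -t*exp(-5*t) + exp(-5*t)]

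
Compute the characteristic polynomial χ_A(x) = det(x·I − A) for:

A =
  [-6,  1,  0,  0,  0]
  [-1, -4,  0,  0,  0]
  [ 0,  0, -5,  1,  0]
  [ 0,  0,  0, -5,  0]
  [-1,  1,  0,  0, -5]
x^5 + 25*x^4 + 250*x^3 + 1250*x^2 + 3125*x + 3125

Expanding det(x·I − A) (e.g. by cofactor expansion or by noting that A is similar to its Jordan form J, which has the same characteristic polynomial as A) gives
  χ_A(x) = x^5 + 25*x^4 + 250*x^3 + 1250*x^2 + 3125*x + 3125
which factors as (x + 5)^5. The eigenvalues (with algebraic multiplicities) are λ = -5 with multiplicity 5.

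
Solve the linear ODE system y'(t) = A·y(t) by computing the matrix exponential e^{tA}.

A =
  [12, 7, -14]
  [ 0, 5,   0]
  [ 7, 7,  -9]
e^{tA} =
  [2*exp(5*t) - exp(-2*t), exp(5*t) - exp(-2*t), -2*exp(5*t) + 2*exp(-2*t)]
  [0, exp(5*t), 0]
  [exp(5*t) - exp(-2*t), exp(5*t) - exp(-2*t), -exp(5*t) + 2*exp(-2*t)]

Strategy: write A = P · J · P⁻¹ where J is a Jordan canonical form, so e^{tA} = P · e^{tJ} · P⁻¹, and e^{tJ} can be computed block-by-block.

A has Jordan form
J =
  [-2, 0, 0]
  [ 0, 5, 0]
  [ 0, 0, 5]
(up to reordering of blocks).

Per-block formulas:
  For a 1×1 block at λ = 5: exp(t · [5]) = [e^(5t)].
  For a 1×1 block at λ = -2: exp(t · [-2]) = [e^(-2t)].

After assembling e^{tJ} and conjugating by P, we get:

e^{tA} =
  [2*exp(5*t) - exp(-2*t), exp(5*t) - exp(-2*t), -2*exp(5*t) + 2*exp(-2*t)]
  [0, exp(5*t), 0]
  [exp(5*t) - exp(-2*t), exp(5*t) - exp(-2*t), -exp(5*t) + 2*exp(-2*t)]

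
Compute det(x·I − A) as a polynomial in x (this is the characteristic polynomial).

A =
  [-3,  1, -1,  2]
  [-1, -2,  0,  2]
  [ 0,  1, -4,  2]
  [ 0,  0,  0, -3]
x^4 + 12*x^3 + 54*x^2 + 108*x + 81

Expanding det(x·I − A) (e.g. by cofactor expansion or by noting that A is similar to its Jordan form J, which has the same characteristic polynomial as A) gives
  χ_A(x) = x^4 + 12*x^3 + 54*x^2 + 108*x + 81
which factors as (x + 3)^4. The eigenvalues (with algebraic multiplicities) are λ = -3 with multiplicity 4.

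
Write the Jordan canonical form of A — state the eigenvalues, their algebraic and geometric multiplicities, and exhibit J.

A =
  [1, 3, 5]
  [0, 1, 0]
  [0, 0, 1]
J_2(1) ⊕ J_1(1)

The characteristic polynomial is
  det(x·I − A) = x^3 - 3*x^2 + 3*x - 1 = (x - 1)^3

Eigenvalues and multiplicities (the geometric multiplicity of λ is n − rank(A − λI), which equals the number of Jordan blocks for λ):
  λ = 1: algebraic multiplicity = 3, geometric multiplicity = 2

Determining the block sizes for each eigenvalue:
  λ = 1: 2 blocks summing to 3 forces exactly one block of size 2 and the rest size 1 → block sizes [2, 1]

Assembling the blocks gives a Jordan form
J =
  [1, 1, 0]
  [0, 1, 0]
  [0, 0, 1]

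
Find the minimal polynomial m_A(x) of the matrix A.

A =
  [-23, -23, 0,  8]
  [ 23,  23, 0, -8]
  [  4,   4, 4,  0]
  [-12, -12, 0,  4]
x^3 - 4*x^2

The characteristic polynomial is χ_A(x) = x^2*(x - 4)^2, so the eigenvalues are known. The minimal polynomial is
  m_A(x) = Π_λ (x − λ)^{k_λ}
where k_λ is the size of the *largest* Jordan block for λ (equivalently, the smallest k with (A − λI)^k v = 0 for every generalised eigenvector v of λ).

  λ = 0: largest Jordan block has size 2, contributing (x − 0)^2
  λ = 4: largest Jordan block has size 1, contributing (x − 4)

So m_A(x) = x^2*(x - 4) = x^3 - 4*x^2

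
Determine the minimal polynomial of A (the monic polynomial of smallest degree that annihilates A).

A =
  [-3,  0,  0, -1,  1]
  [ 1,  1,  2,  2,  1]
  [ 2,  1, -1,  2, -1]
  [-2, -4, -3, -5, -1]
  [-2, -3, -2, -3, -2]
x^3 + 6*x^2 + 12*x + 8

The characteristic polynomial is χ_A(x) = (x + 2)^5, so the eigenvalues are known. The minimal polynomial is
  m_A(x) = Π_λ (x − λ)^{k_λ}
where k_λ is the size of the *largest* Jordan block for λ (equivalently, the smallest k with (A − λI)^k v = 0 for every generalised eigenvector v of λ).

  λ = -2: largest Jordan block has size 3, contributing (x + 2)^3

So m_A(x) = (x + 2)^3 = x^3 + 6*x^2 + 12*x + 8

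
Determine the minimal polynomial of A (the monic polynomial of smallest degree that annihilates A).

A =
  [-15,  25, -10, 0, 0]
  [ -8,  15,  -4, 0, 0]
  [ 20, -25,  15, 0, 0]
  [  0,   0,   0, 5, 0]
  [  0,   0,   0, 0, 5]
x^2 - 10*x + 25

The characteristic polynomial is χ_A(x) = (x - 5)^5, so the eigenvalues are known. The minimal polynomial is
  m_A(x) = Π_λ (x − λ)^{k_λ}
where k_λ is the size of the *largest* Jordan block for λ (equivalently, the smallest k with (A − λI)^k v = 0 for every generalised eigenvector v of λ).

  λ = 5: largest Jordan block has size 2, contributing (x − 5)^2

So m_A(x) = (x - 5)^2 = x^2 - 10*x + 25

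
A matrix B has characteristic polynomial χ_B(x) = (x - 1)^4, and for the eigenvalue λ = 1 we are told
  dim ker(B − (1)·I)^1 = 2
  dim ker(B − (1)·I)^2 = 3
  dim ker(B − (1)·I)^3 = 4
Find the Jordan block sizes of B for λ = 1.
Block sizes for λ = 1: [3, 1]

From the dimensions of kernels of powers, the number of Jordan blocks of size at least j is d_j − d_{j−1} where d_j = dim ker(N^j) (with d_0 = 0). Computing the differences gives [2, 1, 1].
The number of blocks of size exactly k is (#blocks of size ≥ k) − (#blocks of size ≥ k + 1), so the partition is: 1 block(s) of size 1, 1 block(s) of size 3.
In nonincreasing order the block sizes are [3, 1].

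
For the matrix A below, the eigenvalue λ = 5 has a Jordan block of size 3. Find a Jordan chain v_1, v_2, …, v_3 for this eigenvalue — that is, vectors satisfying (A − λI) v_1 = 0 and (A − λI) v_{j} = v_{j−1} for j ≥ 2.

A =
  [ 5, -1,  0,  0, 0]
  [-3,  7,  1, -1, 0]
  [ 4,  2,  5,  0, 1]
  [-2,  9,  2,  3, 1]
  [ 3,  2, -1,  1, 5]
A Jordan chain for λ = 5 of length 3:
v_1 = (3, 0, -3, -12, -12)ᵀ
v_2 = (0, -3, 4, -2, 3)ᵀ
v_3 = (1, 0, 0, 0, 0)ᵀ

Let N = A − (5)·I. We want v_3 with N^3 v_3 = 0 but N^2 v_3 ≠ 0; then v_{j-1} := N · v_j for j = 3, …, 2.

Pick v_3 = (1, 0, 0, 0, 0)ᵀ.
Then v_2 = N · v_3 = (0, -3, 4, -2, 3)ᵀ.
Then v_1 = N · v_2 = (3, 0, -3, -12, -12)ᵀ.

Sanity check: (A − (5)·I) v_1 = (0, 0, 0, 0, 0)ᵀ = 0. ✓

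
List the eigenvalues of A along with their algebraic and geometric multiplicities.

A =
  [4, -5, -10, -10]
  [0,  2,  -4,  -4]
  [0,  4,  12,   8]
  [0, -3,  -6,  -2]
λ = 4: alg = 4, geom = 3

Step 1 — factor the characteristic polynomial to read off the algebraic multiplicities:
  χ_A(x) = (x - 4)^4

Step 2 — compute geometric multiplicities via the rank-nullity identity g(λ) = n − rank(A − λI):
  rank(A − (4)·I) = 1, so dim ker(A − (4)·I) = n − 1 = 3

Summary:
  λ = 4: algebraic multiplicity = 4, geometric multiplicity = 3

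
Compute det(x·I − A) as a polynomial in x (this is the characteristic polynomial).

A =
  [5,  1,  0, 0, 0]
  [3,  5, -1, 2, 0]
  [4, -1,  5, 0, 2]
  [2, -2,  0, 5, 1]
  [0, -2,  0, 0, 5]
x^5 - 25*x^4 + 250*x^3 - 1250*x^2 + 3125*x - 3125

Expanding det(x·I − A) (e.g. by cofactor expansion or by noting that A is similar to its Jordan form J, which has the same characteristic polynomial as A) gives
  χ_A(x) = x^5 - 25*x^4 + 250*x^3 - 1250*x^2 + 3125*x - 3125
which factors as (x - 5)^5. The eigenvalues (with algebraic multiplicities) are λ = 5 with multiplicity 5.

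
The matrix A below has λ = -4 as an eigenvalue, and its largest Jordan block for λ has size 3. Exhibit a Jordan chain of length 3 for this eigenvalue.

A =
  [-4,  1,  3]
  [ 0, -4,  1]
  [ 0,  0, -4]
A Jordan chain for λ = -4 of length 3:
v_1 = (1, 0, 0)ᵀ
v_2 = (3, 1, 0)ᵀ
v_3 = (0, 0, 1)ᵀ

Let N = A − (-4)·I. We want v_3 with N^3 v_3 = 0 but N^2 v_3 ≠ 0; then v_{j-1} := N · v_j for j = 3, …, 2.

Pick v_3 = (0, 0, 1)ᵀ.
Then v_2 = N · v_3 = (3, 1, 0)ᵀ.
Then v_1 = N · v_2 = (1, 0, 0)ᵀ.

Sanity check: (A − (-4)·I) v_1 = (0, 0, 0)ᵀ = 0. ✓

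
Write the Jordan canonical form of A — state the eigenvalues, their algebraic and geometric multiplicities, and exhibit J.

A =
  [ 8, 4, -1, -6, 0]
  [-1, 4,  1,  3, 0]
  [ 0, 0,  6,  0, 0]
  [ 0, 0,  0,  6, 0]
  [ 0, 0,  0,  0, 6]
J_3(6) ⊕ J_1(6) ⊕ J_1(6)

The characteristic polynomial is
  det(x·I − A) = x^5 - 30*x^4 + 360*x^3 - 2160*x^2 + 6480*x - 7776 = (x - 6)^5

Eigenvalues and multiplicities (the geometric multiplicity of λ is n − rank(A − λI), which equals the number of Jordan blocks for λ):
  λ = 6: algebraic multiplicity = 5, geometric multiplicity = 3

Determining the block sizes for each eigenvalue:
  λ = 6: with am = 5 and gm = 3, the partition is not yet determined (e.g. several partitions of 5 into 3 parts exist). Let N = A − (6)·I. Computing rank(N^1) = 2, rank(N^2) = 1, rank(N^3) = 0; the number of blocks of size ≥ j is rank(N^{j−1}) − rank(N^j), giving [3, 1, 1]. So we have 1 block(s) of size 3, 2 block(s) of size 1 → block sizes [3, 1, 1]

Assembling the blocks gives a Jordan form
J =
  [6, 1, 0, 0, 0]
  [0, 6, 1, 0, 0]
  [0, 0, 6, 0, 0]
  [0, 0, 0, 6, 0]
  [0, 0, 0, 0, 6]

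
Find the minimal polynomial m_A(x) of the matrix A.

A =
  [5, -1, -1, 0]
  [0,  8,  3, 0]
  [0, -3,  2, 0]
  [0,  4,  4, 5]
x^2 - 10*x + 25

The characteristic polynomial is χ_A(x) = (x - 5)^4, so the eigenvalues are known. The minimal polynomial is
  m_A(x) = Π_λ (x − λ)^{k_λ}
where k_λ is the size of the *largest* Jordan block for λ (equivalently, the smallest k with (A − λI)^k v = 0 for every generalised eigenvector v of λ).

  λ = 5: largest Jordan block has size 2, contributing (x − 5)^2

So m_A(x) = (x - 5)^2 = x^2 - 10*x + 25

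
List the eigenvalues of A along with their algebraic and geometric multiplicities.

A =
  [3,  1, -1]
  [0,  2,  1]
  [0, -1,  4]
λ = 3: alg = 3, geom = 2

Step 1 — factor the characteristic polynomial to read off the algebraic multiplicities:
  χ_A(x) = (x - 3)^3

Step 2 — compute geometric multiplicities via the rank-nullity identity g(λ) = n − rank(A − λI):
  rank(A − (3)·I) = 1, so dim ker(A − (3)·I) = n − 1 = 2

Summary:
  λ = 3: algebraic multiplicity = 3, geometric multiplicity = 2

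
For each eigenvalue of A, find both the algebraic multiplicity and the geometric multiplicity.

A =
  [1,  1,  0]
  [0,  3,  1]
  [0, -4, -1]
λ = 1: alg = 3, geom = 1

Step 1 — factor the characteristic polynomial to read off the algebraic multiplicities:
  χ_A(x) = (x - 1)^3

Step 2 — compute geometric multiplicities via the rank-nullity identity g(λ) = n − rank(A − λI):
  rank(A − (1)·I) = 2, so dim ker(A − (1)·I) = n − 2 = 1

Summary:
  λ = 1: algebraic multiplicity = 3, geometric multiplicity = 1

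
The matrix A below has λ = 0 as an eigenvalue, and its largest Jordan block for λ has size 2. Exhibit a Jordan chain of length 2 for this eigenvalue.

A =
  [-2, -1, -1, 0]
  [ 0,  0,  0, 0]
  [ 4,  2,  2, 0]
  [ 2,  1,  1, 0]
A Jordan chain for λ = 0 of length 2:
v_1 = (-2, 0, 4, 2)ᵀ
v_2 = (1, 0, 0, 0)ᵀ

Let N = A − (0)·I. We want v_2 with N^2 v_2 = 0 but N^1 v_2 ≠ 0; then v_{j-1} := N · v_j for j = 2, …, 2.

Pick v_2 = (1, 0, 0, 0)ᵀ.
Then v_1 = N · v_2 = (-2, 0, 4, 2)ᵀ.

Sanity check: (A − (0)·I) v_1 = (0, 0, 0, 0)ᵀ = 0. ✓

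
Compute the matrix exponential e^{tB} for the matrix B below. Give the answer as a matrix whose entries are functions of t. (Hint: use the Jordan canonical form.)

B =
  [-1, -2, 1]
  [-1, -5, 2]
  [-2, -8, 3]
e^{tB} =
  [exp(-t), -2*t*exp(-t), t*exp(-t)]
  [-t*exp(-t), t^2*exp(-t) - 4*t*exp(-t) + exp(-t), -t^2*exp(-t)/2 + 2*t*exp(-t)]
  [-2*t*exp(-t), 2*t^2*exp(-t) - 8*t*exp(-t), -t^2*exp(-t) + 4*t*exp(-t) + exp(-t)]

Strategy: write B = P · J · P⁻¹ where J is a Jordan canonical form, so e^{tB} = P · e^{tJ} · P⁻¹, and e^{tJ} can be computed block-by-block.

B has Jordan form
J =
  [-1,  1,  0]
  [ 0, -1,  1]
  [ 0,  0, -1]
(up to reordering of blocks).

Per-block formulas:
  For a 3×3 Jordan block J_3(-1): exp(t · J_3(-1)) = e^(-1t)·(I + t·N + (t^2/2)·N^2), where N is the 3×3 nilpotent shift.

After assembling e^{tJ} and conjugating by P, we get:

e^{tB} =
  [exp(-t), -2*t*exp(-t), t*exp(-t)]
  [-t*exp(-t), t^2*exp(-t) - 4*t*exp(-t) + exp(-t), -t^2*exp(-t)/2 + 2*t*exp(-t)]
  [-2*t*exp(-t), 2*t^2*exp(-t) - 8*t*exp(-t), -t^2*exp(-t) + 4*t*exp(-t) + exp(-t)]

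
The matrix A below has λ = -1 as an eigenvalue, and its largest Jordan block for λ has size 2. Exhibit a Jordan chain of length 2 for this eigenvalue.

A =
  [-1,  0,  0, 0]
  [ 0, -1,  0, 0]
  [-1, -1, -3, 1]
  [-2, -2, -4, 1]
A Jordan chain for λ = -1 of length 2:
v_1 = (0, 0, -1, -2)ᵀ
v_2 = (1, 0, 0, 0)ᵀ

Let N = A − (-1)·I. We want v_2 with N^2 v_2 = 0 but N^1 v_2 ≠ 0; then v_{j-1} := N · v_j for j = 2, …, 2.

Pick v_2 = (1, 0, 0, 0)ᵀ.
Then v_1 = N · v_2 = (0, 0, -1, -2)ᵀ.

Sanity check: (A − (-1)·I) v_1 = (0, 0, 0, 0)ᵀ = 0. ✓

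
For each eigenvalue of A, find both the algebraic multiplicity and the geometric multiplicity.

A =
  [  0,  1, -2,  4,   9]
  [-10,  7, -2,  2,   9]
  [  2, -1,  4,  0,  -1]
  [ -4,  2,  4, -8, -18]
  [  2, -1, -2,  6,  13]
λ = 2: alg = 2, geom = 2; λ = 4: alg = 3, geom = 2

Step 1 — factor the characteristic polynomial to read off the algebraic multiplicities:
  χ_A(x) = (x - 4)^3*(x - 2)^2

Step 2 — compute geometric multiplicities via the rank-nullity identity g(λ) = n − rank(A − λI):
  rank(A − (2)·I) = 3, so dim ker(A − (2)·I) = n − 3 = 2
  rank(A − (4)·I) = 3, so dim ker(A − (4)·I) = n − 3 = 2

Summary:
  λ = 2: algebraic multiplicity = 2, geometric multiplicity = 2
  λ = 4: algebraic multiplicity = 3, geometric multiplicity = 2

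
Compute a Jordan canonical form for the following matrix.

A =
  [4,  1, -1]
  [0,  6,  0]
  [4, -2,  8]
J_2(6) ⊕ J_1(6)

The characteristic polynomial is
  det(x·I − A) = x^3 - 18*x^2 + 108*x - 216 = (x - 6)^3

Eigenvalues and multiplicities (the geometric multiplicity of λ is n − rank(A − λI), which equals the number of Jordan blocks for λ):
  λ = 6: algebraic multiplicity = 3, geometric multiplicity = 2

Determining the block sizes for each eigenvalue:
  λ = 6: 2 blocks summing to 3 forces exactly one block of size 2 and the rest size 1 → block sizes [2, 1]

Assembling the blocks gives a Jordan form
J =
  [6, 1, 0]
  [0, 6, 0]
  [0, 0, 6]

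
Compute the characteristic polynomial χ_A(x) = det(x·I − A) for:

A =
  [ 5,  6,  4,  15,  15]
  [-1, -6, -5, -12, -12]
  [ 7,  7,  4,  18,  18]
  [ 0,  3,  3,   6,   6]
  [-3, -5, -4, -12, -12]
x^5 + 3*x^4

Expanding det(x·I − A) (e.g. by cofactor expansion or by noting that A is similar to its Jordan form J, which has the same characteristic polynomial as A) gives
  χ_A(x) = x^5 + 3*x^4
which factors as x^4*(x + 3). The eigenvalues (with algebraic multiplicities) are λ = -3 with multiplicity 1, λ = 0 with multiplicity 4.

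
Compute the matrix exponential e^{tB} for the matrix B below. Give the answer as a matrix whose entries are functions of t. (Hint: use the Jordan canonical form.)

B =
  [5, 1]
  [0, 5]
e^{tB} =
  [exp(5*t), t*exp(5*t)]
  [0, exp(5*t)]

Strategy: write B = P · J · P⁻¹ where J is a Jordan canonical form, so e^{tB} = P · e^{tJ} · P⁻¹, and e^{tJ} can be computed block-by-block.

B has Jordan form
J =
  [5, 1]
  [0, 5]
(up to reordering of blocks).

Per-block formulas:
  For a 2×2 Jordan block J_2(5): exp(t · J_2(5)) = e^(5t)·(I + t·N), where N is the 2×2 nilpotent shift.

After assembling e^{tJ} and conjugating by P, we get:

e^{tB} =
  [exp(5*t), t*exp(5*t)]
  [0, exp(5*t)]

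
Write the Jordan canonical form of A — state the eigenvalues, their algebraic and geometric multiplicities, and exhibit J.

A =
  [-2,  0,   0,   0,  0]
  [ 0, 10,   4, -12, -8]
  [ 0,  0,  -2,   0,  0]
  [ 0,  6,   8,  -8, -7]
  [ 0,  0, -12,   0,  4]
J_1(-2) ⊕ J_1(-2) ⊕ J_1(-2) ⊕ J_2(4)

The characteristic polynomial is
  det(x·I − A) = x^5 - 2*x^4 - 20*x^3 + 8*x^2 + 128*x + 128 = (x - 4)^2*(x + 2)^3

Eigenvalues and multiplicities (the geometric multiplicity of λ is n − rank(A − λI), which equals the number of Jordan blocks for λ):
  λ = -2: algebraic multiplicity = 3, geometric multiplicity = 3
  λ = 4: algebraic multiplicity = 2, geometric multiplicity = 1

Determining the block sizes for each eigenvalue:
  λ = -2: gm = am = 3, so every block has size 1 → block sizes [1, 1, 1]
  λ = 4: one block (gm = 1), so the single block has size am = 2 → block sizes [2]

Assembling the blocks gives a Jordan form
J =
  [-2,  0,  0, 0, 0]
  [ 0, -2,  0, 0, 0]
  [ 0,  0, -2, 0, 0]
  [ 0,  0,  0, 4, 1]
  [ 0,  0,  0, 0, 4]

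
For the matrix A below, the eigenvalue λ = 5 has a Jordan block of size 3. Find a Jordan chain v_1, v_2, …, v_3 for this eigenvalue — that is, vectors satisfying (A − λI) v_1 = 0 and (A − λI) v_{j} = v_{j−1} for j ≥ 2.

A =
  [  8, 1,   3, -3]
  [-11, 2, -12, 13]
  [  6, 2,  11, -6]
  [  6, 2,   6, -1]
A Jordan chain for λ = 5 of length 3:
v_1 = (-2, 6, -4, -4)ᵀ
v_2 = (3, -11, 6, 6)ᵀ
v_3 = (1, 0, 0, 0)ᵀ

Let N = A − (5)·I. We want v_3 with N^3 v_3 = 0 but N^2 v_3 ≠ 0; then v_{j-1} := N · v_j for j = 3, …, 2.

Pick v_3 = (1, 0, 0, 0)ᵀ.
Then v_2 = N · v_3 = (3, -11, 6, 6)ᵀ.
Then v_1 = N · v_2 = (-2, 6, -4, -4)ᵀ.

Sanity check: (A − (5)·I) v_1 = (0, 0, 0, 0)ᵀ = 0. ✓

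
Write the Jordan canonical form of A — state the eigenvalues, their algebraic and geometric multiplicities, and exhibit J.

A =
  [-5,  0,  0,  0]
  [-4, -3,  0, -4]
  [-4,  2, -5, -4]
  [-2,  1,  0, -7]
J_2(-5) ⊕ J_1(-5) ⊕ J_1(-5)

The characteristic polynomial is
  det(x·I − A) = x^4 + 20*x^3 + 150*x^2 + 500*x + 625 = (x + 5)^4

Eigenvalues and multiplicities (the geometric multiplicity of λ is n − rank(A − λI), which equals the number of Jordan blocks for λ):
  λ = -5: algebraic multiplicity = 4, geometric multiplicity = 3

Determining the block sizes for each eigenvalue:
  λ = -5: 3 blocks summing to 4 forces exactly one block of size 2 and the rest size 1 → block sizes [2, 1, 1]

Assembling the blocks gives a Jordan form
J =
  [-5,  1,  0,  0]
  [ 0, -5,  0,  0]
  [ 0,  0, -5,  0]
  [ 0,  0,  0, -5]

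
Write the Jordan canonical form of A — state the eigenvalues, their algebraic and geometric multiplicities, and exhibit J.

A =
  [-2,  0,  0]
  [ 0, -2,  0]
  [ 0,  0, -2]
J_1(-2) ⊕ J_1(-2) ⊕ J_1(-2)

The characteristic polynomial is
  det(x·I − A) = x^3 + 6*x^2 + 12*x + 8 = (x + 2)^3

Eigenvalues and multiplicities (the geometric multiplicity of λ is n − rank(A − λI), which equals the number of Jordan blocks for λ):
  λ = -2: algebraic multiplicity = 3, geometric multiplicity = 3

Determining the block sizes for each eigenvalue:
  λ = -2: gm = am = 3, so every block has size 1 → block sizes [1, 1, 1]

Assembling the blocks gives a Jordan form
J =
  [-2,  0,  0]
  [ 0, -2,  0]
  [ 0,  0, -2]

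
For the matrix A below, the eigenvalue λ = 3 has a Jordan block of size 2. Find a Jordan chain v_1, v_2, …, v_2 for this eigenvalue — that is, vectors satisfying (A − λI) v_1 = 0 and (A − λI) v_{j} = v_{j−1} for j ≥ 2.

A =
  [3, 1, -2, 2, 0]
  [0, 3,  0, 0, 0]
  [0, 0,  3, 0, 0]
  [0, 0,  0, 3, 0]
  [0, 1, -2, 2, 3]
A Jordan chain for λ = 3 of length 2:
v_1 = (1, 0, 0, 0, 1)ᵀ
v_2 = (0, 1, 0, 0, 0)ᵀ

Let N = A − (3)·I. We want v_2 with N^2 v_2 = 0 but N^1 v_2 ≠ 0; then v_{j-1} := N · v_j for j = 2, …, 2.

Pick v_2 = (0, 1, 0, 0, 0)ᵀ.
Then v_1 = N · v_2 = (1, 0, 0, 0, 1)ᵀ.

Sanity check: (A − (3)·I) v_1 = (0, 0, 0, 0, 0)ᵀ = 0. ✓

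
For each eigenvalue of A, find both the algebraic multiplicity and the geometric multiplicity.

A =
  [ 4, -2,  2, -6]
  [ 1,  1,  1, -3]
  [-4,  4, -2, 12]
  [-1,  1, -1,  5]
λ = 2: alg = 4, geom = 3

Step 1 — factor the characteristic polynomial to read off the algebraic multiplicities:
  χ_A(x) = (x - 2)^4

Step 2 — compute geometric multiplicities via the rank-nullity identity g(λ) = n − rank(A − λI):
  rank(A − (2)·I) = 1, so dim ker(A − (2)·I) = n − 1 = 3

Summary:
  λ = 2: algebraic multiplicity = 4, geometric multiplicity = 3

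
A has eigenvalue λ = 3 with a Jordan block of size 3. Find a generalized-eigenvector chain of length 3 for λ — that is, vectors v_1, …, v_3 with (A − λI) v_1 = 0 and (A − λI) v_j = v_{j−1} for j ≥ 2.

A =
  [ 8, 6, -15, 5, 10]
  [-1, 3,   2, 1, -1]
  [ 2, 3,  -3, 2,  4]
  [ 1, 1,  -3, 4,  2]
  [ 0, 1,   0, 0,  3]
A Jordan chain for λ = 3 of length 3:
v_1 = (-6, 0, -3, -1, -1)ᵀ
v_2 = (5, -1, 2, 1, 0)ᵀ
v_3 = (1, 0, 0, 0, 0)ᵀ

Let N = A − (3)·I. We want v_3 with N^3 v_3 = 0 but N^2 v_3 ≠ 0; then v_{j-1} := N · v_j for j = 3, …, 2.

Pick v_3 = (1, 0, 0, 0, 0)ᵀ.
Then v_2 = N · v_3 = (5, -1, 2, 1, 0)ᵀ.
Then v_1 = N · v_2 = (-6, 0, -3, -1, -1)ᵀ.

Sanity check: (A − (3)·I) v_1 = (0, 0, 0, 0, 0)ᵀ = 0. ✓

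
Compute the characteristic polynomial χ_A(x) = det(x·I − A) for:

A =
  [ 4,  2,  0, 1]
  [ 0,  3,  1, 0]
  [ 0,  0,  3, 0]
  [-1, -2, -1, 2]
x^4 - 12*x^3 + 54*x^2 - 108*x + 81

Expanding det(x·I − A) (e.g. by cofactor expansion or by noting that A is similar to its Jordan form J, which has the same characteristic polynomial as A) gives
  χ_A(x) = x^4 - 12*x^3 + 54*x^2 - 108*x + 81
which factors as (x - 3)^4. The eigenvalues (with algebraic multiplicities) are λ = 3 with multiplicity 4.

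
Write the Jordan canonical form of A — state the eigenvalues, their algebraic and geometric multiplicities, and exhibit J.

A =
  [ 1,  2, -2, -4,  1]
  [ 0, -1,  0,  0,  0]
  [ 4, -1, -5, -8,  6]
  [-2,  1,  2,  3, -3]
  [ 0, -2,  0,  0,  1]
J_2(-1) ⊕ J_1(-1) ⊕ J_2(1)

The characteristic polynomial is
  det(x·I − A) = x^5 + x^4 - 2*x^3 - 2*x^2 + x + 1 = (x - 1)^2*(x + 1)^3

Eigenvalues and multiplicities (the geometric multiplicity of λ is n − rank(A − λI), which equals the number of Jordan blocks for λ):
  λ = -1: algebraic multiplicity = 3, geometric multiplicity = 2
  λ = 1: algebraic multiplicity = 2, geometric multiplicity = 1

Determining the block sizes for each eigenvalue:
  λ = -1: 2 blocks summing to 3 forces exactly one block of size 2 and the rest size 1 → block sizes [2, 1]
  λ = 1: one block (gm = 1), so the single block has size am = 2 → block sizes [2]

Assembling the blocks gives a Jordan form
J =
  [-1,  1,  0, 0, 0]
  [ 0, -1,  0, 0, 0]
  [ 0,  0, -1, 0, 0]
  [ 0,  0,  0, 1, 1]
  [ 0,  0,  0, 0, 1]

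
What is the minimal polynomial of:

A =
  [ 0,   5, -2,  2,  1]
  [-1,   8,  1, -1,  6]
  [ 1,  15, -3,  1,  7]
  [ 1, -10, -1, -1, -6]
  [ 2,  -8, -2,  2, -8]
x^4 + 2*x^3 - 12*x^2 - 40*x - 32

The characteristic polynomial is χ_A(x) = (x - 4)*(x + 2)^4, so the eigenvalues are known. The minimal polynomial is
  m_A(x) = Π_λ (x − λ)^{k_λ}
where k_λ is the size of the *largest* Jordan block for λ (equivalently, the smallest k with (A − λI)^k v = 0 for every generalised eigenvector v of λ).

  λ = -2: largest Jordan block has size 3, contributing (x + 2)^3
  λ = 4: largest Jordan block has size 1, contributing (x − 4)

So m_A(x) = (x - 4)*(x + 2)^3 = x^4 + 2*x^3 - 12*x^2 - 40*x - 32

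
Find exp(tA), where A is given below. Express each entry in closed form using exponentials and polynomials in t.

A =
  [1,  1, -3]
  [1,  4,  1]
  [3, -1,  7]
e^{tA} =
  [t^2*exp(4*t)/2 - 3*t*exp(4*t) + exp(4*t), t*exp(4*t), t^2*exp(4*t)/2 - 3*t*exp(4*t)]
  [t*exp(4*t), exp(4*t), t*exp(4*t)]
  [-t^2*exp(4*t)/2 + 3*t*exp(4*t), -t*exp(4*t), -t^2*exp(4*t)/2 + 3*t*exp(4*t) + exp(4*t)]

Strategy: write A = P · J · P⁻¹ where J is a Jordan canonical form, so e^{tA} = P · e^{tJ} · P⁻¹, and e^{tJ} can be computed block-by-block.

A has Jordan form
J =
  [4, 1, 0]
  [0, 4, 1]
  [0, 0, 4]
(up to reordering of blocks).

Per-block formulas:
  For a 3×3 Jordan block J_3(4): exp(t · J_3(4)) = e^(4t)·(I + t·N + (t^2/2)·N^2), where N is the 3×3 nilpotent shift.

After assembling e^{tJ} and conjugating by P, we get:

e^{tA} =
  [t^2*exp(4*t)/2 - 3*t*exp(4*t) + exp(4*t), t*exp(4*t), t^2*exp(4*t)/2 - 3*t*exp(4*t)]
  [t*exp(4*t), exp(4*t), t*exp(4*t)]
  [-t^2*exp(4*t)/2 + 3*t*exp(4*t), -t*exp(4*t), -t^2*exp(4*t)/2 + 3*t*exp(4*t) + exp(4*t)]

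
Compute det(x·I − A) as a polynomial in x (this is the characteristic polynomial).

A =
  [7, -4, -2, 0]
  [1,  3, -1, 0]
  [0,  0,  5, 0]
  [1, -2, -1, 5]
x^4 - 20*x^3 + 150*x^2 - 500*x + 625

Expanding det(x·I − A) (e.g. by cofactor expansion or by noting that A is similar to its Jordan form J, which has the same characteristic polynomial as A) gives
  χ_A(x) = x^4 - 20*x^3 + 150*x^2 - 500*x + 625
which factors as (x - 5)^4. The eigenvalues (with algebraic multiplicities) are λ = 5 with multiplicity 4.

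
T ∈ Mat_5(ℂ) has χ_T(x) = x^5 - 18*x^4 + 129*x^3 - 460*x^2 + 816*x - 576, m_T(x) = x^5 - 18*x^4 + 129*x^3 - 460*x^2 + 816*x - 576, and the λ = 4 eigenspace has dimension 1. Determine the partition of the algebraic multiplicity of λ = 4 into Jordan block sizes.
Block sizes for λ = 4: [3]

Step 1 — from the characteristic polynomial, algebraic multiplicity of λ = 4 is 3. From dim ker(T − (4)·I) = 1, there are exactly 1 Jordan blocks for λ = 4.
Step 2 — from the minimal polynomial, the factor (x − 4)^3 tells us the largest block for λ = 4 has size 3.
Step 3 — with total size 3, 1 blocks, and largest block 3, the block sizes (in nonincreasing order) are [3].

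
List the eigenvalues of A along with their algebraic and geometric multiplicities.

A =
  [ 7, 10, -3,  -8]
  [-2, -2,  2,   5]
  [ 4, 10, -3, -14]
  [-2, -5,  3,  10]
λ = 3: alg = 4, geom = 2

Step 1 — factor the characteristic polynomial to read off the algebraic multiplicities:
  χ_A(x) = (x - 3)^4

Step 2 — compute geometric multiplicities via the rank-nullity identity g(λ) = n − rank(A − λI):
  rank(A − (3)·I) = 2, so dim ker(A − (3)·I) = n − 2 = 2

Summary:
  λ = 3: algebraic multiplicity = 4, geometric multiplicity = 2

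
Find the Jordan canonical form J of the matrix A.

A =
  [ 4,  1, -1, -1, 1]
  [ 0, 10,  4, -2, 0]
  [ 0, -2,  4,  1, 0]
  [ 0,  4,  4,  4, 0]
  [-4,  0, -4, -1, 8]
J_2(6) ⊕ J_2(6) ⊕ J_1(6)

The characteristic polynomial is
  det(x·I − A) = x^5 - 30*x^4 + 360*x^3 - 2160*x^2 + 6480*x - 7776 = (x - 6)^5

Eigenvalues and multiplicities (the geometric multiplicity of λ is n − rank(A − λI), which equals the number of Jordan blocks for λ):
  λ = 6: algebraic multiplicity = 5, geometric multiplicity = 3

Determining the block sizes for each eigenvalue:
  λ = 6: with am = 5 and gm = 3, the partition is not yet determined (e.g. several partitions of 5 into 3 parts exist). Let N = A − (6)·I. Computing rank(N^1) = 2, rank(N^2) = 0; the number of blocks of size ≥ j is rank(N^{j−1}) − rank(N^j), giving [3, 2]. So we have 2 block(s) of size 2, 1 block(s) of size 1 → block sizes [2, 2, 1]

Assembling the blocks gives a Jordan form
J =
  [6, 1, 0, 0, 0]
  [0, 6, 0, 0, 0]
  [0, 0, 6, 1, 0]
  [0, 0, 0, 6, 0]
  [0, 0, 0, 0, 6]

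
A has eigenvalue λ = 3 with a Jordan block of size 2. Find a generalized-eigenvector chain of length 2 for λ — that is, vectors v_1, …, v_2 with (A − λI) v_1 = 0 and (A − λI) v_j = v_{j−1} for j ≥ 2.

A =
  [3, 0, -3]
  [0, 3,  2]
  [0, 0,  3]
A Jordan chain for λ = 3 of length 2:
v_1 = (-3, 2, 0)ᵀ
v_2 = (0, 0, 1)ᵀ

Let N = A − (3)·I. We want v_2 with N^2 v_2 = 0 but N^1 v_2 ≠ 0; then v_{j-1} := N · v_j for j = 2, …, 2.

Pick v_2 = (0, 0, 1)ᵀ.
Then v_1 = N · v_2 = (-3, 2, 0)ᵀ.

Sanity check: (A − (3)·I) v_1 = (0, 0, 0)ᵀ = 0. ✓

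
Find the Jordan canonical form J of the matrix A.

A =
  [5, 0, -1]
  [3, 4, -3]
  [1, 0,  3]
J_2(4) ⊕ J_1(4)

The characteristic polynomial is
  det(x·I − A) = x^3 - 12*x^2 + 48*x - 64 = (x - 4)^3

Eigenvalues and multiplicities (the geometric multiplicity of λ is n − rank(A − λI), which equals the number of Jordan blocks for λ):
  λ = 4: algebraic multiplicity = 3, geometric multiplicity = 2

Determining the block sizes for each eigenvalue:
  λ = 4: 2 blocks summing to 3 forces exactly one block of size 2 and the rest size 1 → block sizes [2, 1]

Assembling the blocks gives a Jordan form
J =
  [4, 1, 0]
  [0, 4, 0]
  [0, 0, 4]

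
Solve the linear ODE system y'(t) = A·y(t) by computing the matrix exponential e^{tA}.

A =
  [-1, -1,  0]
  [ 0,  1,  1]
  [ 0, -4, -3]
e^{tA} =
  [exp(-t), -t^2*exp(-t) - t*exp(-t), -t^2*exp(-t)/2]
  [0, 2*t*exp(-t) + exp(-t), t*exp(-t)]
  [0, -4*t*exp(-t), -2*t*exp(-t) + exp(-t)]

Strategy: write A = P · J · P⁻¹ where J is a Jordan canonical form, so e^{tA} = P · e^{tJ} · P⁻¹, and e^{tJ} can be computed block-by-block.

A has Jordan form
J =
  [-1,  1,  0]
  [ 0, -1,  1]
  [ 0,  0, -1]
(up to reordering of blocks).

Per-block formulas:
  For a 3×3 Jordan block J_3(-1): exp(t · J_3(-1)) = e^(-1t)·(I + t·N + (t^2/2)·N^2), where N is the 3×3 nilpotent shift.

After assembling e^{tJ} and conjugating by P, we get:

e^{tA} =
  [exp(-t), -t^2*exp(-t) - t*exp(-t), -t^2*exp(-t)/2]
  [0, 2*t*exp(-t) + exp(-t), t*exp(-t)]
  [0, -4*t*exp(-t), -2*t*exp(-t) + exp(-t)]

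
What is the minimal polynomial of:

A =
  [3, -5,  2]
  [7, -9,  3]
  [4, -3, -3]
x^3 + 9*x^2 + 27*x + 27

The characteristic polynomial is χ_A(x) = (x + 3)^3, so the eigenvalues are known. The minimal polynomial is
  m_A(x) = Π_λ (x − λ)^{k_λ}
where k_λ is the size of the *largest* Jordan block for λ (equivalently, the smallest k with (A − λI)^k v = 0 for every generalised eigenvector v of λ).

  λ = -3: largest Jordan block has size 3, contributing (x + 3)^3

So m_A(x) = (x + 3)^3 = x^3 + 9*x^2 + 27*x + 27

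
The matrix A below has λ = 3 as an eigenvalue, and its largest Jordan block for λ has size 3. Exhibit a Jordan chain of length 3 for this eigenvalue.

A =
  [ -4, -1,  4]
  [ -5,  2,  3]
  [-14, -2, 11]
A Jordan chain for λ = 3 of length 3:
v_1 = (-2, -2, -4)ᵀ
v_2 = (-7, -5, -14)ᵀ
v_3 = (1, 0, 0)ᵀ

Let N = A − (3)·I. We want v_3 with N^3 v_3 = 0 but N^2 v_3 ≠ 0; then v_{j-1} := N · v_j for j = 3, …, 2.

Pick v_3 = (1, 0, 0)ᵀ.
Then v_2 = N · v_3 = (-7, -5, -14)ᵀ.
Then v_1 = N · v_2 = (-2, -2, -4)ᵀ.

Sanity check: (A − (3)·I) v_1 = (0, 0, 0)ᵀ = 0. ✓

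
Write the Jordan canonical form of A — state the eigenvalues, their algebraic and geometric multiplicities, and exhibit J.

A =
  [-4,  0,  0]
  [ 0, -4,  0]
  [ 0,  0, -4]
J_1(-4) ⊕ J_1(-4) ⊕ J_1(-4)

The characteristic polynomial is
  det(x·I − A) = x^3 + 12*x^2 + 48*x + 64 = (x + 4)^3

Eigenvalues and multiplicities (the geometric multiplicity of λ is n − rank(A − λI), which equals the number of Jordan blocks for λ):
  λ = -4: algebraic multiplicity = 3, geometric multiplicity = 3

Determining the block sizes for each eigenvalue:
  λ = -4: gm = am = 3, so every block has size 1 → block sizes [1, 1, 1]

Assembling the blocks gives a Jordan form
J =
  [-4,  0,  0]
  [ 0, -4,  0]
  [ 0,  0, -4]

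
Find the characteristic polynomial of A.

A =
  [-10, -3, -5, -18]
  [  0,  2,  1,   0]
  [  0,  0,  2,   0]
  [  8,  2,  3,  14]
x^4 - 8*x^3 + 24*x^2 - 32*x + 16

Expanding det(x·I − A) (e.g. by cofactor expansion or by noting that A is similar to its Jordan form J, which has the same characteristic polynomial as A) gives
  χ_A(x) = x^4 - 8*x^3 + 24*x^2 - 32*x + 16
which factors as (x - 2)^4. The eigenvalues (with algebraic multiplicities) are λ = 2 with multiplicity 4.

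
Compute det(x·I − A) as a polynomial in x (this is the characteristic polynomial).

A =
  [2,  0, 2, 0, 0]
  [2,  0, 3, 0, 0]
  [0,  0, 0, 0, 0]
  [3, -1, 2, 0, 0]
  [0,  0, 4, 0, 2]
x^5 - 4*x^4 + 4*x^3

Expanding det(x·I − A) (e.g. by cofactor expansion or by noting that A is similar to its Jordan form J, which has the same characteristic polynomial as A) gives
  χ_A(x) = x^5 - 4*x^4 + 4*x^3
which factors as x^3*(x - 2)^2. The eigenvalues (with algebraic multiplicities) are λ = 0 with multiplicity 3, λ = 2 with multiplicity 2.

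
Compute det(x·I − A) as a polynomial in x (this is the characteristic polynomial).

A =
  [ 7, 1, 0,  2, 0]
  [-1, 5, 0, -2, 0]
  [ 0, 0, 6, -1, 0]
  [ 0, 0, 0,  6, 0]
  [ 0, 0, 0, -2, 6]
x^5 - 30*x^4 + 360*x^3 - 2160*x^2 + 6480*x - 7776

Expanding det(x·I − A) (e.g. by cofactor expansion or by noting that A is similar to its Jordan form J, which has the same characteristic polynomial as A) gives
  χ_A(x) = x^5 - 30*x^4 + 360*x^3 - 2160*x^2 + 6480*x - 7776
which factors as (x - 6)^5. The eigenvalues (with algebraic multiplicities) are λ = 6 with multiplicity 5.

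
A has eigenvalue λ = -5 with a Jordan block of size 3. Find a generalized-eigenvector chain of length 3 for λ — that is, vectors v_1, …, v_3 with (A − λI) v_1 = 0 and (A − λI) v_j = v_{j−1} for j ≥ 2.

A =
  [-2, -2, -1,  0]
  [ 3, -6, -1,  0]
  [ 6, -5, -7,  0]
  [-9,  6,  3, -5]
A Jordan chain for λ = -5 of length 3:
v_1 = (-3, 0, -9, 9)ᵀ
v_2 = (3, 3, 6, -9)ᵀ
v_3 = (1, 0, 0, 0)ᵀ

Let N = A − (-5)·I. We want v_3 with N^3 v_3 = 0 but N^2 v_3 ≠ 0; then v_{j-1} := N · v_j for j = 3, …, 2.

Pick v_3 = (1, 0, 0, 0)ᵀ.
Then v_2 = N · v_3 = (3, 3, 6, -9)ᵀ.
Then v_1 = N · v_2 = (-3, 0, -9, 9)ᵀ.

Sanity check: (A − (-5)·I) v_1 = (0, 0, 0, 0)ᵀ = 0. ✓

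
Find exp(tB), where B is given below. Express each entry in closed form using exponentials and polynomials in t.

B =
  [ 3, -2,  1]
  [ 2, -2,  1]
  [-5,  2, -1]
e^{tB} =
  [3*t + 1, -2*t, t]
  [-3*t^2/2 + 2*t, t^2 - 2*t + 1, -t^2/2 + t]
  [-3*t^2 - 5*t, 2*t^2 + 2*t, -t^2 - t + 1]

Strategy: write B = P · J · P⁻¹ where J is a Jordan canonical form, so e^{tB} = P · e^{tJ} · P⁻¹, and e^{tJ} can be computed block-by-block.

B has Jordan form
J =
  [0, 1, 0]
  [0, 0, 1]
  [0, 0, 0]
(up to reordering of blocks).

Per-block formulas:
  For a 3×3 Jordan block J_3(0): exp(t · J_3(0)) = e^(0t)·(I + t·N + (t^2/2)·N^2), where N is the 3×3 nilpotent shift.

After assembling e^{tJ} and conjugating by P, we get:

e^{tB} =
  [3*t + 1, -2*t, t]
  [-3*t^2/2 + 2*t, t^2 - 2*t + 1, -t^2/2 + t]
  [-3*t^2 - 5*t, 2*t^2 + 2*t, -t^2 - t + 1]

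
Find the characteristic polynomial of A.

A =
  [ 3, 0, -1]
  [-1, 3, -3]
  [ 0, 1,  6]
x^3 - 12*x^2 + 48*x - 64

Expanding det(x·I − A) (e.g. by cofactor expansion or by noting that A is similar to its Jordan form J, which has the same characteristic polynomial as A) gives
  χ_A(x) = x^3 - 12*x^2 + 48*x - 64
which factors as (x - 4)^3. The eigenvalues (with algebraic multiplicities) are λ = 4 with multiplicity 3.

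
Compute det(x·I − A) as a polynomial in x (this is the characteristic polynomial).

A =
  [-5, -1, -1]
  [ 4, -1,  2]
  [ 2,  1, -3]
x^3 + 9*x^2 + 27*x + 27

Expanding det(x·I − A) (e.g. by cofactor expansion or by noting that A is similar to its Jordan form J, which has the same characteristic polynomial as A) gives
  χ_A(x) = x^3 + 9*x^2 + 27*x + 27
which factors as (x + 3)^3. The eigenvalues (with algebraic multiplicities) are λ = -3 with multiplicity 3.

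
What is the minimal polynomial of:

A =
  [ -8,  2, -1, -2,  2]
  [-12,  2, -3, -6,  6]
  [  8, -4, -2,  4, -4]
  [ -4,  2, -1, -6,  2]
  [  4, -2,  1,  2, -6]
x^2 + 8*x + 16

The characteristic polynomial is χ_A(x) = (x + 4)^5, so the eigenvalues are known. The minimal polynomial is
  m_A(x) = Π_λ (x − λ)^{k_λ}
where k_λ is the size of the *largest* Jordan block for λ (equivalently, the smallest k with (A − λI)^k v = 0 for every generalised eigenvector v of λ).

  λ = -4: largest Jordan block has size 2, contributing (x + 4)^2

So m_A(x) = (x + 4)^2 = x^2 + 8*x + 16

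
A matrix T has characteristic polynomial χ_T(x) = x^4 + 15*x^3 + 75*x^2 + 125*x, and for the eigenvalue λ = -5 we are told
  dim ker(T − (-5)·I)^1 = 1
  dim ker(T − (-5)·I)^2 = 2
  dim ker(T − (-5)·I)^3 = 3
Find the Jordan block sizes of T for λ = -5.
Block sizes for λ = -5: [3]

From the dimensions of kernels of powers, the number of Jordan blocks of size at least j is d_j − d_{j−1} where d_j = dim ker(N^j) (with d_0 = 0). Computing the differences gives [1, 1, 1].
The number of blocks of size exactly k is (#blocks of size ≥ k) − (#blocks of size ≥ k + 1), so the partition is: 1 block(s) of size 3.
In nonincreasing order the block sizes are [3].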